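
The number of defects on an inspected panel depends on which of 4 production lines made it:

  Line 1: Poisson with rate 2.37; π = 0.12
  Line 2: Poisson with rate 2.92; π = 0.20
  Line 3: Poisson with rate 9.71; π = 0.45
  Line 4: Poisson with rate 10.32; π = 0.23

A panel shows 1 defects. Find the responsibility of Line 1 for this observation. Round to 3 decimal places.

0.455

P(component k | x) = w_k·f_k(x) / marginal(x), where marginal(x) = Σ_j w_j·f_j(x).
Component likelihoods at x = 1 defects:
  p_1 = 0.221549
  p_2 = 0.157486
  p_3 = 0.000589142
  p_4 = 0.000340221
Multiply by the mixture weights:
  w_1·p_1 = 0.12 × 0.221549 = 0.0265859
  w_2·p_2 = 0.20 × 0.157486 = 0.0314973
  w_3·p_3 = 0.45 × 0.000589142 = 0.000265114
  w_4·p_4 = 0.23 × 0.000340221 = 7.82507e-05
Denominator: 0.0265859 + 0.0314973 + 0.000265114 + 7.82507e-05 = 0.0584266
Responsibility of Line 1: 0.0265859 / 0.0584266 ≈ 0.455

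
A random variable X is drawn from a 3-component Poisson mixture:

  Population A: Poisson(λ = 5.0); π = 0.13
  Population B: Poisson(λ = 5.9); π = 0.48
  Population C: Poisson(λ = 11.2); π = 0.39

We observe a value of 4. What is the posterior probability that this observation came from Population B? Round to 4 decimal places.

0.7162

The responsibility of component k is π_k f_k(x) divided by Σ_j π_j f_j(x).
Component likelihoods at x = 4:
  p_A = 0.175467
  p_B = 0.138312
  p_C = 0.00896526
Unnormalised posteriors:
  π_A·p_A = 0.13 × 0.175467 = 0.0228108
  π_B·p_B = 0.48 × 0.138312 = 0.0663897
  π_C·p_C = 0.39 × 0.00896526 = 0.00349645
Sum: 0.0228108 + 0.0663897 + 0.00349645 = 0.0926969
Responsibility of Population B: 0.0663897 / 0.0926969 ≈ 0.7162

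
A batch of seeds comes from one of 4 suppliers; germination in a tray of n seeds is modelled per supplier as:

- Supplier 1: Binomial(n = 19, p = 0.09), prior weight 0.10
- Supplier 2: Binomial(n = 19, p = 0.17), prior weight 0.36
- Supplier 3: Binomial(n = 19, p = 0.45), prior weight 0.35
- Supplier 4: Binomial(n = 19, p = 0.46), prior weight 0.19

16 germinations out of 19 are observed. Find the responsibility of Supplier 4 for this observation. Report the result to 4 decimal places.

P(component k | x) = π_k·f_k(x) / marginal(x), where marginal(x) = Σ_j π_j·f_j(x).
Component likelihoods at x = 16 germinations out of 19:
  f_1 = C(19,16)·0.09^16·0.91^3 = 969·1.85302e-17·0.753571 = 1.35309e-14
  f_2 = C(19,16)·0.17^16·0.83^3 = 969·4.86612e-13·0.571787 = 2.69613e-10
  f_3 = C(19,16)·0.45^16·0.55^3 = 969·2.82748e-06·0.166375 = 0.00045584
  f_4 = C(19,16)·0.46^16·0.54^3 = 969·4.01907e-06·0.157464 = 0.00061324
Multiply by the mixture weights:
  π_1·f_1 = 0.10 × 1.35309e-14 = 1.35309e-15
  π_2·f_2 = 0.36 × 2.69613e-10 = 9.70607e-11
  π_3·f_3 = 0.35 × 0.00045584 = 0.000159544
  π_4·f_4 = 0.19 × 0.00061324 = 0.000116516
Normaliser: 1.35309e-15 + 9.70607e-11 + 0.000159544 + 0.000116516 = 0.00027606
P(Supplier 4 | 16 germinations out of 19) = 0.000116516 / 0.00027606 ≈ 0.4221

0.4221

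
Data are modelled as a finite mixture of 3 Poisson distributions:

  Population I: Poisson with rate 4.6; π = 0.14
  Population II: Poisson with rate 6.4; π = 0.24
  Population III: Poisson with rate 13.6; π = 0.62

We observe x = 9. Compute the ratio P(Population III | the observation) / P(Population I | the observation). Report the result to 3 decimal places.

9.433

Only the two components matter; the odds are (w_i f_i(x)) / (w_j f_j(x)).
Poisson probabilities:
  p_I = e^(−4.6)·4.6^9/9! = 0.0255448
  p_II = e^(−6.4)·6.4^9/9! = 0.0824844
  p_III = e^(−13.6)·13.6^9/9! = 0.0544104
0.0337345 / 0.00357627 ≈ 9.433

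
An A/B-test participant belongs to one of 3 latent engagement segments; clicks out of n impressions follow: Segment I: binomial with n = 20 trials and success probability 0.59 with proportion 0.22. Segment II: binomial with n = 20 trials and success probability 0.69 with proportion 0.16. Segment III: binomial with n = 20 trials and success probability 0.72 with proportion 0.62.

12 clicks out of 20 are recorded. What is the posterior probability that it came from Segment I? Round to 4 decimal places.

The responsibility of component k is π_k f_k(x) divided by Σ_j π_j f_j(x).
Binomial probabilities:
  L_I = C(20,12)·0.59^12·0.41^8 = 125970·0.0017792·0.000798493 = 0.178963
  L_II = C(20,12)·0.69^12·0.31^8 = 125970·0.0116463·8.52891e-05 = 0.125127
  L_III = C(20,12)·0.72^12·0.28^8 = 125970·0.0194084·3.77802e-05 = 0.092368
Unnormalised posteriors:
  π_I·L_I = 0.22 × 0.178963 = 0.0393718
  π_II·L_II = 0.16 × 0.125127 = 0.0200203
  π_III·L_III = 0.62 × 0.092368 = 0.0572681
Evidence: 0.0393718 + 0.0200203 + 0.0572681 = 0.11666
Responsibility of Segment I: 0.0393718 / 0.11666 ≈ 0.3375

0.3375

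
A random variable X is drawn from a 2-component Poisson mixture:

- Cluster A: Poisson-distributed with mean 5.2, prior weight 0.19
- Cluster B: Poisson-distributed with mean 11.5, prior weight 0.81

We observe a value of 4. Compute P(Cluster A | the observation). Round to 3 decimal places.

0.842

The responsibility of component k is π_k f_k(x) divided by Σ_j π_j f_j(x).
Poisson probabilities:
  f_A = 0.168063
  f_B = 0.00738233
Weight by the priors:
  π_A·f_A = 0.19 × 0.168063 = 0.0319319
  π_B·f_B = 0.81 × 0.00738233 = 0.00597969
Evidence: 0.0319319 + 0.00597969 = 0.0379116
Responsibility of Cluster A: 0.0319319 / 0.0379116 ≈ 0.842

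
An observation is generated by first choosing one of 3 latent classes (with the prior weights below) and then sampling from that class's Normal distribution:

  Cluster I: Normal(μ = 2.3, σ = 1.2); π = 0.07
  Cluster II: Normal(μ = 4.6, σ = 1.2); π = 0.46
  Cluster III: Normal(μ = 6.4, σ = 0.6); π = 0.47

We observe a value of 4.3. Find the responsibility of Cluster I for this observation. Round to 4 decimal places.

0.0375

By Bayes' theorem, P(k | x) = π_k f_k(x) / Σ_j π_j f_j(x).
Normal densities:
  f_I = 0.0828976
  f_II = 0.322223
  f_III = 0.00145447
Unnormalised posteriors:
  π_I·f_I = 0.07 × 0.0828976 = 0.00580283
  π_II·f_II = 0.46 × 0.322223 = 0.148223
  π_III·f_III = 0.47 × 0.00145447 = 0.000683601
Sum: 0.00580283 + 0.148223 + 0.000683601 = 0.154709
P(Cluster I | x) ≈ 0.0375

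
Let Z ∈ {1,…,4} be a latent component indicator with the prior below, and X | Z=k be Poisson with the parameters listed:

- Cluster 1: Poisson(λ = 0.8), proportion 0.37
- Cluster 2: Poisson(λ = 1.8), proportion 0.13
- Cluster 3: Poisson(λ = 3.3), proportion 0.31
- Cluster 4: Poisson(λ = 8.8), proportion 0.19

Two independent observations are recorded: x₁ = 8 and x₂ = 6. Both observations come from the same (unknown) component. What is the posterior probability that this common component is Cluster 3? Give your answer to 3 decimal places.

Posterior ∝ prior × likelihood, so P(k | x) ∝ P(Z=k) f_k(x); normalise over all components.
Since both observations come from the same component, the likelihood for component k is f_k(x₁)·f_k(x₂).
  f_1 = [1.86966e-06] × [0.000163596] = 3.05869e-10
  f_2 = [0.000451783] × [0.00780859] = 3.52778e-06
  f_3 = [0.0128653] × [0.0661575] = 0.000851135
  f_4 = [0.134446] × [0.0972237] = 0.0130714
Prior × likelihood for each component:
  P(Z=1)·f_1 = 0.37 × 3.05869e-10 = 1.13172e-10
  P(Z=2)·f_2 = 0.13 × 3.52778e-06 = 4.58612e-07
  P(Z=3)·f_3 = 0.31 × 0.000851135 = 0.000263852
  P(Z=4)·f_4 = 0.19 × 0.0130714 = 0.00248356
Normaliser: 1.13172e-10 + 4.58612e-07 + 0.000263852 + 0.00248356 = 0.00274787
So the posterior for Cluster 3 is 0.000263852 / 0.00274787 ≈ 0.096.

0.096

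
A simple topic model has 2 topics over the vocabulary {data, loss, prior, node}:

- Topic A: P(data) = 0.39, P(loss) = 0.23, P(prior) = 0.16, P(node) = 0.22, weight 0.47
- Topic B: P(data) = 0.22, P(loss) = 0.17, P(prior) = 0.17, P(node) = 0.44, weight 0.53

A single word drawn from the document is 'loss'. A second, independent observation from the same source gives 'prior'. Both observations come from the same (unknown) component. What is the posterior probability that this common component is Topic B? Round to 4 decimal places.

Posterior ∝ prior × likelihood, so P(k | x) ∝ P(Z=k) f_k(x); normalise over all components.
Since both observations come from the same component, the likelihood for component k is f_k(x₁)·f_k(x₂).
  f_A = [P(loss | comp) = 0.23] × [0.16] = 0.0368
  f_B = [P(loss | comp) = 0.17] × [0.17] = 0.0289
Multiply by the mixture weights:
  P(Z=A)·f_A = 0.47 × 0.0368 = 0.017296
  P(Z=B)·f_B = 0.53 × 0.0289 = 0.015317
Evidence: 0.017296 + 0.015317 = 0.032613
P(Topic B | x₁,x₂) = 0.015317 / 0.032613 ≈ 0.4697

0.4697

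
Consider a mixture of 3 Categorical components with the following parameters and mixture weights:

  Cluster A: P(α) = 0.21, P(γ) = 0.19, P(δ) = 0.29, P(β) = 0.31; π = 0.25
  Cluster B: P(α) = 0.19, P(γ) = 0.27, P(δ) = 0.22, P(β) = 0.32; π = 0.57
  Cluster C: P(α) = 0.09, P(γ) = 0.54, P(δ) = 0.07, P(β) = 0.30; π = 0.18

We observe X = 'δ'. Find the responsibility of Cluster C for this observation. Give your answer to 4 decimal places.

0.0599

Apply Bayes' rule: the posterior for each component is proportional to its prior times its likelihood at x.
Component likelihoods at x = 'δ':
  p_A = 0.29
  p_B = 0.22
  p_C = 0.07
Prior × likelihood for each component:
  w_A·p_A = 0.25 × 0.29 = 0.0725
  w_B·p_B = 0.57 × 0.22 = 0.1254
  w_C·p_C = 0.18 × 0.07 = 0.0126
Normaliser: 0.0725 + 0.1254 + 0.0126 = 0.2105
P(Cluster C | data) ≈ 0.0599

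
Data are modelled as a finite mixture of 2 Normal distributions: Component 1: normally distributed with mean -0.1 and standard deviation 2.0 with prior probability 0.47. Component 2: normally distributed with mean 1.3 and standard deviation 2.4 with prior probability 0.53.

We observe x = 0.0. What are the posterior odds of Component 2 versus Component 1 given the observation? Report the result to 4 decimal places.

Posterior odds = (w_i f_i(x)) / (w_j f_j(x)); the normalising sum cancels.
Normal densities:
  p_1 = (1/(2.0·√(2π)))·exp(−(0.0−-0.1)²/(2·2.0²)) = 0.199471·exp(-0.00125) = 0.199222
  p_2 = (1/(2.4·√(2π)))·exp(−(0.0−1.3)²/(2·2.4²)) = 0.166226·exp(-0.14670) = 0.143545
0.0760787 / 0.0936343 ≈ 0.8125

0.8125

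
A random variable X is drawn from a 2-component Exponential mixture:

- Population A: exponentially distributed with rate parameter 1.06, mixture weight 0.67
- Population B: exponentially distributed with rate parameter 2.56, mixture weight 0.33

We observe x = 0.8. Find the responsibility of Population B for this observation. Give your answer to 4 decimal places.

P(component k | x) = w_k·f_k(x) / marginal(x), where marginal(x) = Σ_j w_j·f_j(x).
Evaluate each component's likelihood at the observed value:
  f_A = 0.453967
  f_B = 0.330221
Weight by the priors:
  w_A·f_A = 0.67 × 0.453967 = 0.304158
  w_B·f_B = 0.33 × 0.330221 = 0.108973
Marginal: 0.304158 + 0.108973 = 0.413131
P(Population B | x) = 0.108973 / 0.413131 ≈ 0.2638

0.2638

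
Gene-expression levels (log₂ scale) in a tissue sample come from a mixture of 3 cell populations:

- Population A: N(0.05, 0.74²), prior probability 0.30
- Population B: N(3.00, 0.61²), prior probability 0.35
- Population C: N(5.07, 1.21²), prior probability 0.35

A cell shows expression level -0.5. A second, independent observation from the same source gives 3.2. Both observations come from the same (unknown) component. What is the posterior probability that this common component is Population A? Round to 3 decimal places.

0.963

Posterior ∝ prior × likelihood, so P(k | x) ∝ P(Z=k) f_k(x); normalise over all components.
Since both observations come from the same component, the likelihood for component k is f_k(x₁)·f_k(x₂).
  f_A = [0.409001] × [6.26578e-05] = 2.56271e-05
  f_B = [4.64323e-08] × [0.61978] = 2.87778e-08
  f_C = [8.25434e-06] × [0.0998812] = 8.24454e-07
Multiply by the mixture weights:
  P(Z=A)·f_A = 0.30 × 2.56271e-05 = 7.68812e-06
  P(Z=B)·f_B = 0.35 × 2.87778e-08 = 1.00722e-08
  P(Z=C)·f_C = 0.35 × 8.24454e-07 = 2.88559e-07
Evidence: 7.68812e-06 + 1.00722e-08 + 2.88559e-07 = 7.98675e-06
Responsibility of Population A: 7.68812e-06 / 7.98675e-06 ≈ 0.963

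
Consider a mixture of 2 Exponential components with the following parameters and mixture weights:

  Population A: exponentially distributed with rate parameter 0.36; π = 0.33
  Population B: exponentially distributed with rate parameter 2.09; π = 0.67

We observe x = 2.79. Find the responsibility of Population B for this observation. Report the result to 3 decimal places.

0.086

The responsibility of component k is P(Z=k) f_k(x) divided by Σ_j P(Z=j) f_j(x).
Component likelihoods at x = 2.79:
  f_A = 0.36·e^(−0.36·2.79) = 0.36·e^(−1.0044) = 0.131855
  f_B = 2.09·e^(−2.09·2.79) = 2.09·e^(−5.8311) = 0.00613383
Prior × likelihood for each component:
  P(Z=A)·f_A = 0.33 × 0.131855 = 0.0435122
  P(Z=B)·f_B = 0.67 × 0.00613383 = 0.00410967
Sum: 0.0435122 + 0.00410967 = 0.0476219
P(Population B | data) ≈ 0.086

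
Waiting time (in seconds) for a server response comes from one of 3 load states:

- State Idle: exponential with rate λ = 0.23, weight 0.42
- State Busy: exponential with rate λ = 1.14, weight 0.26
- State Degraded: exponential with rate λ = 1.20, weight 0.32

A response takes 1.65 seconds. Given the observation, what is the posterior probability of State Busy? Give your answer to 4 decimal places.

0.2750

By Bayes' theorem, P(k | x) = P(Z=k) f_k(x) / Σ_j P(Z=j) f_j(x).
Evaluate each component's likelihood at the observed value:
  p_Idle = 0.157367
  p_Busy = 0.173779
  p_Degraded = 0.165683
Prior × likelihood for each component:
  P(Z=Idle)·p_Idle = 0.42 × 0.157367 = 0.0660941
  P(Z=Busy)·p_Busy = 0.26 × 0.173779 = 0.0451825
  P(Z=Degraded)·p_Degraded = 0.32 × 0.165683 = 0.0530186
Marginal: 0.0660941 + 0.0451825 + 0.0530186 = 0.164295
P(State Busy | data) = 0.0451825 / 0.164295 ≈ 0.2750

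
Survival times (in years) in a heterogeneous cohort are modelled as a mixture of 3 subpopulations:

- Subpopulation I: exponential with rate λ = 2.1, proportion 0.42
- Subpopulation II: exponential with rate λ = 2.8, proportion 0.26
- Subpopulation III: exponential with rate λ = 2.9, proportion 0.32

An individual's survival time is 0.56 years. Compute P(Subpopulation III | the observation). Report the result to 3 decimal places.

Posterior ∝ prior × likelihood, so P(k | x) ∝ π_k f_k(x); normalise over all components.
Evaluate each component's likelihood at the observed value:
  p_I = 0.647872
  p_II = 0.583693
  p_III = 0.571615
Multiply by the mixture weights:
  π_I·p_I = 0.42 × 0.647872 = 0.272106
  π_II·p_II = 0.26 × 0.583693 = 0.15176
  π_III·p_III = 0.32 × 0.571615 = 0.182917
Denominator: 0.272106 + 0.15176 + 0.182917 = 0.606783
P(Subpopulation III | the observation) = 0.182917 / 0.606783 ≈ 0.301

0.301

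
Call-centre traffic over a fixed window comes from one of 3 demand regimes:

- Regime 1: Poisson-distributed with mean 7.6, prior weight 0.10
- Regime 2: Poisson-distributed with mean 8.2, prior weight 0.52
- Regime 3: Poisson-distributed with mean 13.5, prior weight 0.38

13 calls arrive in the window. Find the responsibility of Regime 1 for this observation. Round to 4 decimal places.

0.0372

By Bayes' theorem, P(k | x) = π_k f_k(x) / Σ_j π_j f_j(x).
Component likelihoods at x = 13 calls:
  f_1 = e^(−7.6)·7.6^13/13! = 0.0226808
  f_2 = e^(−8.2)·8.2^13/13! = 0.033426
  f_3 = e^(−13.5)·13.5^13/13! = 0.108914
Unnormalised posteriors:
  π_1·f_1 = 0.10 × 0.0226808 = 0.00226808
  π_2·f_2 = 0.52 × 0.033426 = 0.0173815
  π_3·f_3 = 0.38 × 0.108914 = 0.0413873
Denominator: 0.00226808 + 0.0173815 + 0.0413873 = 0.0610369
So the posterior for Regime 1 is 0.00226808 / 0.0610369 ≈ 0.0372.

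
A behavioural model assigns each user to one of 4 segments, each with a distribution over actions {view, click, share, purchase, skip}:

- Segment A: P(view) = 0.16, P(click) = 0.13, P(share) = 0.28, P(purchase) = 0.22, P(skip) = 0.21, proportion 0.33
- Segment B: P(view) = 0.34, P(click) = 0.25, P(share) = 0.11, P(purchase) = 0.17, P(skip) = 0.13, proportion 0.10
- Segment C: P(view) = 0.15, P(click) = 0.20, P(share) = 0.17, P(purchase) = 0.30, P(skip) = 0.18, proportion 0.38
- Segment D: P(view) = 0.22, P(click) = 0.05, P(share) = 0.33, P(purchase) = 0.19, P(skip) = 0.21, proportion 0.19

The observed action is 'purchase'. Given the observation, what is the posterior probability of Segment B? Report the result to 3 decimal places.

Apply Bayes' rule: the posterior for each component is proportional to its prior times its likelihood at x.
Categorical probabilities:
  L_A = P(purchase | comp) = 0.22
  L_B = P(purchase | comp) = 0.17
  L_C = P(purchase | comp) = 0.30
  L_D = P(purchase | comp) = 0.19
Unnormalised posteriors:
  w_A·L_A = 0.33 × 0.22 = 0.0726
  w_B·L_B = 0.10 × 0.17 = 0.017
  w_C·L_C = 0.38 × 0.3 = 0.114
  w_D·L_D = 0.19 × 0.19 = 0.0361
Sum: 0.0726 + 0.017 + 0.114 + 0.0361 = 0.2397
So the posterior for Segment B is 0.017 / 0.2397 ≈ 0.071.

0.071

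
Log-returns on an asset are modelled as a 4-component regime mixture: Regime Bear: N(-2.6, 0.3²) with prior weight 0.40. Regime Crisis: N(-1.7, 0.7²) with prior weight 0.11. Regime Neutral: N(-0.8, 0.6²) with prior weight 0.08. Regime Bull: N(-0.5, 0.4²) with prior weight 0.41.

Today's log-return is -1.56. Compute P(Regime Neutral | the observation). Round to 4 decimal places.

By Bayes' theorem, P(k | x) = w_k f_k(x) / Σ_j w_j f_j(x).
Evaluate each component's likelihood at the observed value:
  f_Bear = (1/(0.3·√(2π)))·exp(−(-1.56−-2.6)²/(2·0.3²)) = 1.329808·exp(-6.00889) = 0.00326709
  f_Crisis = (1/(0.7·√(2π)))·exp(−(-1.56−-1.7)²/(2·0.7²)) = 0.569918·exp(-0.02000) = 0.558632
  f_Neutral = (1/(0.6·√(2π)))·exp(−(-1.56−-0.8)²/(2·0.6²)) = 0.664904·exp(-0.80222) = 0.298097
  f_Bull = (1/(0.4·√(2π)))·exp(−(-1.56−-0.5)²/(2·0.4²)) = 0.997356·exp(-3.51125) = 0.0297806
Weight by the priors:
  w_Bear·f_Bear = 0.40 × 0.00326709 = 0.00130684
  w_Crisis·f_Crisis = 0.11 × 0.558632 = 0.0614496
  w_Neutral·f_Neutral = 0.08 × 0.298097 = 0.0238478
  w_Bull·f_Bull = 0.41 × 0.0297806 = 0.01221
Normaliser: 0.00130684 + 0.0614496 + 0.0238478 + 0.01221 = 0.0988142
P(Regime Neutral | x) = 0.0238478 / 0.0988142 ≈ 0.2413

0.2413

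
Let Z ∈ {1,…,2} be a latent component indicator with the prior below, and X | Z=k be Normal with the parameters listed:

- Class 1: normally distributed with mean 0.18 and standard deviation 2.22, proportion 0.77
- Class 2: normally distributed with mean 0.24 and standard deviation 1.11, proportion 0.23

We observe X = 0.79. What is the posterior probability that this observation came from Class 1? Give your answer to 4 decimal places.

Posterior ∝ prior × likelihood, so P(k | x) ∝ π_k f_k(x); normalise over all components.
Normal densities:
  p_1 = (1/(2.22·√(2π)))·exp(−(0.79−0.18)²/(2·2.22²)) = 0.179704·exp(-0.03775) = 0.173046
  p_2 = (1/(1.11·√(2π)))·exp(−(0.79−0.24)²/(2·1.11²)) = 0.359407·exp(-0.12276) = 0.317888
Weight by the priors:
  π_1·p_1 = 0.77 × 0.173046 = 0.133246
  π_2·p_2 = 0.23 × 0.317888 = 0.0731142
Denominator: 0.133246 + 0.0731142 = 0.20636
P(Class 1 | x) = 0.133246 / 0.20636 ≈ 0.6457

0.6457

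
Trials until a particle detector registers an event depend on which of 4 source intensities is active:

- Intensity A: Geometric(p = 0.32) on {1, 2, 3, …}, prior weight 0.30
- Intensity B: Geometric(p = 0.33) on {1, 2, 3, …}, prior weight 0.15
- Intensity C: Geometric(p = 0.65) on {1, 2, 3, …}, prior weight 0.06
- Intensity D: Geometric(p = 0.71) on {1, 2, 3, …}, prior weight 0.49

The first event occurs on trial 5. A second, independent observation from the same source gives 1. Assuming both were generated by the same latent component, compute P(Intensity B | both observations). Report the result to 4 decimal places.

0.2746

The responsibility of component k is π_k f_k(x) divided by Σ_j π_j f_j(x).
Since both observations come from the same component, the likelihood for component k is f_k(x₁)·f_k(x₂).
  L_A = [0.32·(1−0.32)^4 = 0.32·0.213814 = 0.0684204] × [0.32] = 0.0218945
  L_B = [0.33·(1−0.33)^4 = 0.33·0.201511 = 0.0664987] × [0.33] = 0.0219446
  L_C = [0.65·(1−0.65)^4 = 0.65·0.0150062 = 0.00975406] × [0.65] = 0.00634014
  L_D = [0.71·(1−0.71)^4 = 0.71·0.00707281 = 0.0050217] × [0.71] = 0.0035654
Unnormalised posteriors:
  π_A·L_A = 0.30 × 0.0218945 = 0.00656836
  π_B·L_B = 0.15 × 0.0219446 = 0.00329169
  π_C·L_C = 0.06 × 0.00634014 = 0.000380408
  π_D·L_D = 0.49 × 0.0035654 = 0.00174705
Normaliser: 0.00656836 + 0.00329169 + 0.000380408 + 0.00174705 = 0.0119875
P(Intensity B | x₁, x₂) = 0.00329169 / 0.0119875 ≈ 0.2746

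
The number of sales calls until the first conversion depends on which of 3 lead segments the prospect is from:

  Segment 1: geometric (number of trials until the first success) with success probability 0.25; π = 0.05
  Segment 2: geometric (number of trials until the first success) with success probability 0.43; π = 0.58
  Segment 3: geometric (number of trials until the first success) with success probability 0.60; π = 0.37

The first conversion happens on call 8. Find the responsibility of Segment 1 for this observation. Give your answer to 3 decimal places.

Apply Bayes' rule: the posterior for each component is proportional to its prior times its likelihood at x.
Evaluate each component's likelihood at the observed value:
  f_1 = 0.25·(1−0.25)^7 = 0.25·0.133484 = 0.033371
  f_2 = 0.43·(1−0.43)^7 = 0.43·0.019549 = 0.00840606
  f_3 = 0.60·(1−0.60)^7 = 0.60·0.0016384 = 0.00098304
Unnormalised posteriors:
  w_1·f_1 = 0.05 × 0.033371 = 0.00166855
  w_2·f_2 = 0.58 × 0.00840606 = 0.00487551
  w_3·f_3 = 0.37 × 0.00098304 = 0.000363725
Normaliser: 0.00166855 + 0.00487551 + 0.000363725 = 0.00690779
Responsibility of Segment 1: 0.00166855 / 0.00690779 ≈ 0.242

0.242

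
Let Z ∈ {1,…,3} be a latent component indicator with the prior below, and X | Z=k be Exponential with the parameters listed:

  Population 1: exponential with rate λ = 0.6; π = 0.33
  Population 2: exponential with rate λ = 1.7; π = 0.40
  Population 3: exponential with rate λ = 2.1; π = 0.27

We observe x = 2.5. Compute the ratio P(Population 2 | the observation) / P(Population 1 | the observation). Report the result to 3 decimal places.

0.220

Only the two components matter; the odds are (π_i f_i(x)) / (π_j f_j(x)).
Component likelihoods at x = 2.5:
  L_1 = 0.6·e^(−0.6·2.5) = 0.6·e^(−1.5000) = 0.133878
  L_2 = 1.7·e^(−1.7·2.5) = 1.7·e^(−4.2500) = 0.0242492
  L_3 = 2.1·e^(−2.1·2.5) = 2.1·e^(−5.2500) = 0.0110198
0.00969968 / 0.0441798 ≈ 0.220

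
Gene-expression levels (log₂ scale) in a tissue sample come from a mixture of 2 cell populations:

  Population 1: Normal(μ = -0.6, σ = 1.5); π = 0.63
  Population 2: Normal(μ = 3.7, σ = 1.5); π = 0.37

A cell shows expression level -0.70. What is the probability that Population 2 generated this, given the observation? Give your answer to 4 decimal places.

0.0079

Apply Bayes' rule: the posterior for each component is proportional to its prior times its likelihood at x.
Evaluate each component's likelihood at the observed value:
  f_1 = 0.265371
  f_2 = 0.0036007
Prior × likelihood for each component:
  w_1·f_1 = 0.63 × 0.265371 = 0.167184
  w_2·f_2 = 0.37 × 0.0036007 = 0.00133226
Normaliser: 0.167184 + 0.00133226 = 0.168516
So the posterior for Population 2 is 0.00133226 / 0.168516 ≈ 0.0079.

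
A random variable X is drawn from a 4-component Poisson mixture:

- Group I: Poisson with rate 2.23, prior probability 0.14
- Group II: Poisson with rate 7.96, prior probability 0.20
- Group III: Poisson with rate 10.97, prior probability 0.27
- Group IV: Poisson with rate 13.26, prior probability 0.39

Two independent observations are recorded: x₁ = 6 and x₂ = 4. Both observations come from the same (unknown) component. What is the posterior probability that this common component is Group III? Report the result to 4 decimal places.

By Bayes' theorem, P(k | x) = w_k f_k(x) / Σ_j w_j f_j(x).
Since both observations come from the same component, the likelihood for component k is f_k(x₁)·f_k(x₂).
  L_I = [0.0183662] × [0.110798] = 0.00203494
  L_II = [0.123356] × [0.0584059] = 0.00720475
  L_III = [0.0416578] × [0.010385] = 0.000432615
  L_IV = [0.0131578] × [0.00224501] = 2.95394e-05
Weight by the priors:
  w_I·L_I = 0.14 × 0.00203494 = 0.000284892
  w_II·L_II = 0.20 × 0.00720475 = 0.00144095
  w_III·L_III = 0.27 × 0.000432615 = 0.000116806
  w_IV·L_IV = 0.39 × 2.95394e-05 = 1.15204e-05
Sum: 0.000284892 + 0.00144095 + 0.000116806 + 1.15204e-05 = 0.00185417
P(Group III | x₁,x₂) = 0.000116806 / 0.00185417 ≈ 0.0630

0.0630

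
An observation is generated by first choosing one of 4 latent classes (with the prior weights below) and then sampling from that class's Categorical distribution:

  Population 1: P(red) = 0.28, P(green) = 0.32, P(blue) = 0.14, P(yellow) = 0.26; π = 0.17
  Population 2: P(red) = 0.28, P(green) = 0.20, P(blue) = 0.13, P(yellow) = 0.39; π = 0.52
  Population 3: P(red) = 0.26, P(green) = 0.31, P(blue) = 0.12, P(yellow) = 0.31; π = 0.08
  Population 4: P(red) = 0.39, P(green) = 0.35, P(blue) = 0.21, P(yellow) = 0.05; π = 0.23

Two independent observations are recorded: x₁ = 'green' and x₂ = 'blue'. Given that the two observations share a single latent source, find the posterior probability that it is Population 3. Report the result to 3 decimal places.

Apply Bayes' rule: the posterior for each component is proportional to its prior times its likelihood at x.
Since both observations come from the same component, the likelihood for component k is f_k(x₁)·f_k(x₂).
  L_1 = [0.32] × [0.14] = 0.0448
  L_2 = [0.2] × [0.13] = 0.026
  L_3 = [0.31] × [0.12] = 0.0372
  L_4 = [0.35] × [0.21] = 0.0735
Unnormalised posteriors:
  π_1·L_1 = 0.17 × 0.0448 = 0.007616
  π_2·L_2 = 0.52 × 0.026 = 0.01352
  π_3·L_3 = 0.08 × 0.0372 = 0.002976
  π_4·L_4 = 0.23 × 0.0735 = 0.016905
Denominator: 0.007616 + 0.01352 + 0.002976 + 0.016905 = 0.041017
Responsibility of Population 3: 0.002976 / 0.041017 ≈ 0.073

0.073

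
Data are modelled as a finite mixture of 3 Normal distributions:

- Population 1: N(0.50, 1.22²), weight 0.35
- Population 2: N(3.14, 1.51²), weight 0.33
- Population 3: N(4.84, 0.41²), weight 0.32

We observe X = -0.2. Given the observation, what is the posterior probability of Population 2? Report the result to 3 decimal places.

By Bayes' theorem, P(k | x) = π_k f_k(x) / Σ_j π_j f_j(x).
Normal densities:
  f_1 = 0.277372
  f_2 = 0.0228834
  f_3 = 1.49622e-33
Weight by the priors:
  π_1·f_1 = 0.35 × 0.277372 = 0.0970802
  π_2·f_2 = 0.33 × 0.0228834 = 0.00755152
  π_3·f_3 = 0.32 × 1.49622e-33 = 4.7879e-34
Normaliser: 0.0970802 + 0.00755152 + 4.7879e-34 = 0.104632
P(Population 2 | data) ≈ 0.072

0.072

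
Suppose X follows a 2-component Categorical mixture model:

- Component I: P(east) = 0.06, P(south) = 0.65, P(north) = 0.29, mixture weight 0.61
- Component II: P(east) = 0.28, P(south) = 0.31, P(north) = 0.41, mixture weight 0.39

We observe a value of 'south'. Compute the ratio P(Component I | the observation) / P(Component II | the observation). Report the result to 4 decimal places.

Only the two components matter; the odds are (w_i f_i(x)) / (w_j f_j(x)).
Component likelihoods at x = 'south':
  f_I = 0.65
  f_II = 0.31
Odds = (0.61/0.39) × (0.65/0.31) = 1.5641 × 2.09677 ≈ 3.2796

3.2796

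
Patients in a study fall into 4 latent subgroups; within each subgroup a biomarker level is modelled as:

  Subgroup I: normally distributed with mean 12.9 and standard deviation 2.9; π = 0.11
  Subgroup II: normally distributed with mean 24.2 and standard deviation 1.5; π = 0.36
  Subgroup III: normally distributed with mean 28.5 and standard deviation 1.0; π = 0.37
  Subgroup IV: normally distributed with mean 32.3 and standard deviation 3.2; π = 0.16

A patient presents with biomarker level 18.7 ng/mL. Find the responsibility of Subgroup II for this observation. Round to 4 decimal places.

0.0532

Posterior ∝ prior × likelihood, so P(k | x) ∝ π_k f_k(x); normalise over all components.
Component likelihoods at x = 18.7 ng/mL:
  p_I = 0.0186176
  p_II = 0.00032018
  p_III = 5.573e-22
  p_IV = 1.49121e-05
Unnormalised posteriors:
  π_I·p_I = 0.11 × 0.0186176 = 0.00204793
  π_II·p_II = 0.36 × 0.00032018 = 0.000115265
  π_III·p_III = 0.37 × 5.573e-22 = 2.06201e-22
  π_IV·p_IV = 0.16 × 1.49121e-05 = 2.38593e-06
Denominator: 0.00204793 + 0.000115265 + 2.06201e-22 + 2.38593e-06 = 0.00216558
P(Subgroup II | x) = 0.000115265 / 0.00216558 ≈ 0.0532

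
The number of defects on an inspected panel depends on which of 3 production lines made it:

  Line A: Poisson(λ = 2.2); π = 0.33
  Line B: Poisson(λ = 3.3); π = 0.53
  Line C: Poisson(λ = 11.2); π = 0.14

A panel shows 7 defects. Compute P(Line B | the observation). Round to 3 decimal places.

0.618

Posterior ∝ prior × likelihood, so P(k | x) ∝ π_k f_k(x); normalise over all components.
Poisson probabilities:
  f_A = e^(−2.2)·2.2^7/7! = 0.00548378
  f_B = e^(−3.3)·3.3^7/7! = 0.0311886
  f_C = e^(−11.2)·11.2^7/7! = 0.0599788
Multiply by the mixture weights:
  π_A·f_A = 0.33 × 0.00548378 = 0.00180965
  π_B·f_B = 0.53 × 0.0311886 = 0.0165299
  π_C·f_C = 0.14 × 0.0599788 = 0.00839703
Evidence: 0.00180965 + 0.0165299 + 0.00839703 = 0.0267366
Responsibility of Line B: 0.0165299 / 0.0267366 ≈ 0.618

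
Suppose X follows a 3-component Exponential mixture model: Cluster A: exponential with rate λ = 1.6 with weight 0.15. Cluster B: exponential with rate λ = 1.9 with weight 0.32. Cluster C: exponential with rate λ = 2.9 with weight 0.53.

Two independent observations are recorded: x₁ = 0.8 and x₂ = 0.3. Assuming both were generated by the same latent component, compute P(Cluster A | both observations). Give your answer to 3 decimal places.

By Bayes' theorem, P(k | x) = P(Z=k) f_k(x) / Σ_j P(Z=j) f_j(x).
Since both observations come from the same component, the likelihood for component k is f_k(x₁)·f_k(x₂).
  L_A = [1.6·e^(−1.6·0.8) = 1.6·e^(−1.2800) = 0.44486] × [0.990053] = 0.440435
  L_B = [1.9·e^(−1.9·0.8) = 1.9·e^(−1.5200) = 0.415553] × [1.0745] = 0.446511
  L_C = [2.9·e^(−2.9·0.8) = 2.9·e^(−2.3200) = 0.284993] × [1.21496] = 0.346255
Unnormalised posteriors:
  P(Z=A)·L_A = 0.15 × 0.440435 = 0.0660652
  P(Z=B)·L_B = 0.32 × 0.446511 = 0.142883
  P(Z=C)·L_C = 0.53 × 0.346255 = 0.183515
Sum: 0.0660652 + 0.142883 + 0.183515 = 0.392464
P(Cluster A | x₁, x₂) = 0.0660652 / 0.392464 ≈ 0.168

0.168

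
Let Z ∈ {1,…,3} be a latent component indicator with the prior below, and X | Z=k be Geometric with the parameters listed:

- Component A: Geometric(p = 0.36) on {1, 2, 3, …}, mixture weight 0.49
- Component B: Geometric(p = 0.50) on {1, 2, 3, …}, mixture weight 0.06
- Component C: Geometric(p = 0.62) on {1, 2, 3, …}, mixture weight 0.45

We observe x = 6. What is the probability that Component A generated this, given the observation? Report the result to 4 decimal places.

0.8575

The responsibility of component k is π_k f_k(x) divided by Σ_j π_j f_j(x).
Component likelihoods at x = 6:
  p_A = 0.0386547
  p_B = 0.015625
  p_C = 0.00491258
Weight by the priors:
  π_A·p_A = 0.49 × 0.0386547 = 0.0189408
  π_B·p_B = 0.06 × 0.015625 = 0.0009375
  π_C·p_C = 0.45 × 0.00491258 = 0.00221066
Normaliser: 0.0189408 + 0.0009375 + 0.00221066 = 0.022089
P(Component A | the observation) ≈ 0.8575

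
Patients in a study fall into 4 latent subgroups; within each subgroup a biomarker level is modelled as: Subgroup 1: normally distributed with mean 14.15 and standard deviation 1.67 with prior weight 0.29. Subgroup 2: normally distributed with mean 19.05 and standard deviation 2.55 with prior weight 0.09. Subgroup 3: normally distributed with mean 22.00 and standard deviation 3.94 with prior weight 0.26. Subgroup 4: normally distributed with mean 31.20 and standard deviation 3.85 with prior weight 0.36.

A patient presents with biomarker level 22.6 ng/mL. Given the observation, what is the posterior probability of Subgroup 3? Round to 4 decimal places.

The responsibility of component k is π_k f_k(x) divided by Σ_j π_j f_j(x).
Component likelihoods at x = 22.6 ng/mL:
  L_1 = (1/(1.67·√(2π)))·exp(−(22.6−14.15)²/(2·1.67²)) = 0.238888·exp(-12.80119) = 6.58727e-07
  L_2 = (1/(2.55·√(2π)))·exp(−(22.6−19.05)²/(2·2.55²)) = 0.156448·exp(-0.96905) = 0.0593631
  L_3 = (1/(3.94·√(2π)))·exp(−(22.6−22.00)²/(2·3.94²)) = 0.101254·exp(-0.01160) = 0.100087
  L_4 = (1/(3.85·√(2π)))·exp(−(22.6−31.20)²/(2·3.85²)) = 0.103621·exp(-2.49486) = 0.00854963
Unnormalised posteriors:
  π_1·L_1 = 0.29 × 6.58727e-07 = 1.91031e-07
  π_2·L_2 = 0.09 × 0.0593631 = 0.00534268
  π_3·L_3 = 0.26 × 0.100087 = 0.0260226
  π_4·L_4 = 0.36 × 0.00854963 = 0.00307787
Denominator: 1.91031e-07 + 0.00534268 + 0.0260226 + 0.00307787 = 0.0344434
So the posterior for Subgroup 3 is 0.0260226 / 0.0344434 ≈ 0.7555.

0.7555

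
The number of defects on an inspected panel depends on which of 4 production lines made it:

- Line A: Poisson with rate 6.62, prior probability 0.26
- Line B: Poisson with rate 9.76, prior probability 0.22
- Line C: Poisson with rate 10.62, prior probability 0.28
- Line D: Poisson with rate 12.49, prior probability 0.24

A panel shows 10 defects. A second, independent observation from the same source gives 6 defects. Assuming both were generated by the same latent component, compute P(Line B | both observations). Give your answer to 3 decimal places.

Apply Bayes' rule: the posterior for each component is proportional to its prior times its likelihood at x.
Since both observations come from the same component, the likelihood for component k is f_k(x₁)·f_k(x₂).
  L_A = [0.0594001] × [0.155878] = 0.0092592
  L_B = [0.124744] × [0.0692871] = 0.00864317
  L_C = [0.122822] × [0.0486639] = 0.00597698
  L_D = [0.0958348] × [0.0198474] = 0.00190207
Unnormalised posteriors:
  π_A·L_A = 0.26 × 0.0092592 = 0.00240739
  π_B·L_B = 0.22 × 0.00864317 = 0.0019015
  π_C·L_C = 0.28 × 0.00597698 = 0.00167355
  π_D·L_D = 0.24 × 0.00190207 = 0.000456498
Evidence: 0.00240739 + 0.0019015 + 0.00167355 + 0.000456498 = 0.00643894
P(Line B | x₁, x₂) = 0.0019015 / 0.00643894 ≈ 0.295

0.295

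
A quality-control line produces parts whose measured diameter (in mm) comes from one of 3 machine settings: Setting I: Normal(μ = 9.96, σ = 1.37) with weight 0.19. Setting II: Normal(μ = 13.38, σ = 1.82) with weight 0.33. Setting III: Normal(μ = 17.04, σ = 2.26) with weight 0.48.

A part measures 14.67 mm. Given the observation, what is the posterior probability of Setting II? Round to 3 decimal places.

The responsibility of component k is π_k f_k(x) divided by Σ_j π_j f_j(x).
Component likelihoods at x = 14.67 mm:
  L_I = (1/(1.37·√(2π)))·exp(−(14.67−9.96)²/(2·1.37²)) = 0.291199·exp(-5.90977) = 0.000789966
  L_II = (1/(1.82·√(2π)))·exp(−(14.67−13.38)²/(2·1.82²)) = 0.219199·exp(-0.25119) = 0.170509
  L_III = (1/(2.26·√(2π)))·exp(−(14.67−17.04)²/(2·2.26²)) = 0.176523·exp(-0.54986) = 0.10186
Weight by the priors:
  π_I·L_I = 0.19 × 0.000789966 = 0.000150094
  π_II·L_II = 0.33 × 0.170509 = 0.056268
  π_III·L_III = 0.48 × 0.10186 = 0.0488926
Denominator: 0.000150094 + 0.056268 + 0.0488926 = 0.105311
P(Setting II | data) ≈ 0.534

0.534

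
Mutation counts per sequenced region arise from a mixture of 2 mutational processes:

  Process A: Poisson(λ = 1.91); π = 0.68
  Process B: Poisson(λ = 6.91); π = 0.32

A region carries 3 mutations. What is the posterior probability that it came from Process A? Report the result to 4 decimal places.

By Bayes' theorem, P(k | x) = π_k f_k(x) / Σ_j π_j f_j(x).
Evaluate each component's likelihood at the observed value:
  p_A = e^(−1.91)·1.91^3/3! = 0.171968
  p_B = e^(−6.91)·6.91^3/3! = 0.0548666
Weight by the priors:
  π_A·p_A = 0.68 × 0.171968 = 0.116938
  π_B·p_B = 0.32 × 0.0548666 = 0.0175573
Evidence: 0.116938 + 0.0175573 = 0.134495
Responsibility of Process A: 0.116938 / 0.134495 ≈ 0.8695

0.8695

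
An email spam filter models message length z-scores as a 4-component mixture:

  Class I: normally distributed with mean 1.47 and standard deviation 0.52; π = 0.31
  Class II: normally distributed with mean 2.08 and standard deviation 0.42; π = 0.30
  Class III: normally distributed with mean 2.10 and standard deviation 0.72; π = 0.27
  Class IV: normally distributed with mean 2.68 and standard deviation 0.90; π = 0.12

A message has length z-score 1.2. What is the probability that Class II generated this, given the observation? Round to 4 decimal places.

0.0986

Posterior ∝ prior × likelihood, so P(k | x) ∝ π_k f_k(x); normalise over all components.
Component likelihoods at x = 1.2:
  f_I = 0.670446
  f_II = 0.105774
  f_III = 0.253679
  f_IV = 0.114672
Unnormalised posteriors:
  π_I·f_I = 0.31 × 0.670446 = 0.207838
  π_II·f_II = 0.30 × 0.105774 = 0.0317322
  π_III·f_III = 0.27 × 0.253679 = 0.0684934
  π_IV·f_IV = 0.12 × 0.114672 = 0.0137607
Normaliser: 0.207838 + 0.0317322 + 0.0684934 + 0.0137607 = 0.321825
P(Class II | 1.2) ≈ 0.0986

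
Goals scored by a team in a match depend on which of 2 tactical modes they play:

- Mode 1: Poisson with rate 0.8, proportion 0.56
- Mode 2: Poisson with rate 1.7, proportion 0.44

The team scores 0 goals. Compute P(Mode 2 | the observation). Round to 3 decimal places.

0.242

P(component k | x) = P(Z=k)·f_k(x) / marginal(x), where marginal(x) = Σ_j P(Z=j)·f_j(x).
Poisson probabilities:
  L_1 = 0.449329
  L_2 = 0.182684
Unnormalised posteriors:
  P(Z=1)·L_1 = 0.56 × 0.449329 = 0.251624
  P(Z=2)·L_2 = 0.44 × 0.182684 = 0.0803808
Evidence: 0.251624 + 0.0803808 = 0.332005
Responsibility of Mode 2: 0.0803808 / 0.332005 ≈ 0.242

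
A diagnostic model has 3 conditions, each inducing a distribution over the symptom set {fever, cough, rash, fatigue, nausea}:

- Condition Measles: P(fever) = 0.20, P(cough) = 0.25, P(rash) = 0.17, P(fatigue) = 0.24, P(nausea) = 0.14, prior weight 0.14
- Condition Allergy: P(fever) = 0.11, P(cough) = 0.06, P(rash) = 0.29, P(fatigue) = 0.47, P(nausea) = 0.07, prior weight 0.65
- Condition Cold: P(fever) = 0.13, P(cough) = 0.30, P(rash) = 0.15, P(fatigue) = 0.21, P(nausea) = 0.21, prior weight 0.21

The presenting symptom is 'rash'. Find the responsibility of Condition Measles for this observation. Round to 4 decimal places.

P(component k | x) = w_k·f_k(x) / marginal(x), where marginal(x) = Σ_j w_j·f_j(x).
Categorical probabilities:
  L_Measles = 0.17
  L_Allergy = 0.29
  L_Cold = 0.15
Weight by the priors:
  w_Measles·L_Measles = 0.14 × 0.17 = 0.0238
  w_Allergy·L_Allergy = 0.65 × 0.29 = 0.1885
  w_Cold·L_Cold = 0.21 × 0.15 = 0.0315
Normaliser: 0.0238 + 0.1885 + 0.0315 = 0.2438
P(Condition Measles | x) ≈ 0.0976

0.0976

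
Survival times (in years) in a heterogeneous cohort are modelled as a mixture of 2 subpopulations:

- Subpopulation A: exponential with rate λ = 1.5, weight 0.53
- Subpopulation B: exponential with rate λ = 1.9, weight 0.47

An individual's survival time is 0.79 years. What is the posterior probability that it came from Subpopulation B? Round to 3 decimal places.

Apply Bayes' rule: the posterior for each component is proportional to its prior times its likelihood at x.
Component likelihoods at x = 0.79 years:
  L_A = 0.458619
  L_B = 0.423524
Prior × likelihood for each component:
  P(Z=A)·L_A = 0.53 × 0.458619 = 0.243068
  P(Z=B)·L_B = 0.47 × 0.423524 = 0.199056
Sum: 0.243068 + 0.199056 = 0.442124
Responsibility of Subpopulation B: 0.199056 / 0.442124 ≈ 0.450

0.450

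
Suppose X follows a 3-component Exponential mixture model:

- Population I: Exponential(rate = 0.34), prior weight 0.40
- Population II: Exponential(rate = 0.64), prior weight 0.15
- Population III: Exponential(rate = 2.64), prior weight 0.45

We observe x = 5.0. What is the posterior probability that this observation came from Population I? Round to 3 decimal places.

0.864

Posterior ∝ prior × likelihood, so P(k | x) ∝ P(Z=k) f_k(x); normalise over all components.
Exponential densities:
  p_I = 0.0621124
  p_II = 0.0260878
  p_III = 4.88559e-06
Multiply by the mixture weights:
  P(Z=I)·p_I = 0.40 × 0.0621124 = 0.024845
  P(Z=II)·p_II = 0.15 × 0.0260878 = 0.00391317
  P(Z=III)·p_III = 0.45 × 4.88559e-06 = 2.19851e-06
Denominator: 0.024845 + 0.00391317 + 2.19851e-06 = 0.0287603
P(Population I | 5.0) ≈ 0.864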